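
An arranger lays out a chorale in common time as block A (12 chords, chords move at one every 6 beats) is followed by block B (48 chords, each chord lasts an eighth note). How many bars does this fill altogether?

A: 12 × 6 = 72 beats = 18 bars.
B: 48 × 0.5 = 24 beats = 6 bars.
Total: 18 + 6 = 24 bars.

24 bars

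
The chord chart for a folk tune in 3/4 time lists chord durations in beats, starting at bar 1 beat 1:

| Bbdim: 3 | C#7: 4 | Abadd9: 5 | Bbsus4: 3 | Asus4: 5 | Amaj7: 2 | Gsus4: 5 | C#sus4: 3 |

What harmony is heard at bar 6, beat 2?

Beat 2 of bar 6 is beat (6−1)×3 + 2 = 17 overall.
Running totals: Bbdim ends at 3, C#7 ends at 7, Abadd9 ends at 12, Bbsus4 ends at 15, Asus4 ends at 20.
Beat 17 falls within Asus4.

Asus4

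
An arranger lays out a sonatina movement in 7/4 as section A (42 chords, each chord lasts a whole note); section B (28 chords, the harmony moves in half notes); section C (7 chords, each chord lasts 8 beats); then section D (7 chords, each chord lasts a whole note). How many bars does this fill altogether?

A: 42 × 4 = 168 beats = 24 bars.
B: 28 × 2 = 56 beats = 8 bars.
C: 7 × 8 = 56 beats = 8 bars.
D: 7 × 4 = 28 beats = 4 bars.
Total: 24 + 8 + 8 + 4 = 44 bars.

44 bars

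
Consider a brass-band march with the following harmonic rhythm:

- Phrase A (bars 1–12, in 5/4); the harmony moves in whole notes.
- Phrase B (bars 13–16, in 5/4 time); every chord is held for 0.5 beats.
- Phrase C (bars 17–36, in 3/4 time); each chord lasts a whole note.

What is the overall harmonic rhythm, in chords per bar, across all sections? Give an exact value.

35/18 chords per bar

A: 12 bars of 5 beats is 60 beats; at 4 beats each that's 15 chords.
B: 4 bars of 5 beats is 20 beats; at 0.5 beats each that's 40 chords.
C: 20 bars of 3 beats is 60 beats; at 4 beats each that's 15 chords.
Overall: 70 chords over 36 bars → 70/36 = 35/18 chords per bar.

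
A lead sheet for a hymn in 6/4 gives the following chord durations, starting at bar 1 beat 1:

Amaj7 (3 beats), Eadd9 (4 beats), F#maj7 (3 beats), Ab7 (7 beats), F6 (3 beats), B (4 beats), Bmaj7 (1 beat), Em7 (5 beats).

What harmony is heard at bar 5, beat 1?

Bmaj7

Beat 1 of bar 5 is beat (5−1)×6 + 1 = 25 overall.
Running totals: Amaj7 ends at 3, Eadd9 ends at 7, F#maj7 ends at 10, Ab7 ends at 17, F6 ends at 20, B ends at 24, Bmaj7 ends at 25.
Beat 25 falls within Bmaj7.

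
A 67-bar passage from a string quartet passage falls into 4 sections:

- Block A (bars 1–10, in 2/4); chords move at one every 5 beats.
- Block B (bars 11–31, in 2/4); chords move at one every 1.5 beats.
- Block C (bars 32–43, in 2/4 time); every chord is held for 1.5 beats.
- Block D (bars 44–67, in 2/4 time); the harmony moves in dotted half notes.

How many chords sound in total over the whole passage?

A: 10 bars × 2 beats = 20 beats; 5 beats/chord → 4 chords.
B: 21 bars × 2 beats = 42 beats; 1.5 beats/chord → 28 chords.
C: 12 bars × 2 beats = 24 beats; 1.5 beats/chord → 16 chords.
D: 24 bars × 2 beats = 48 beats; 3 beats/chord → 16 chords.
Total: 4 + 28 + 16 + 16 = 64.

64 chords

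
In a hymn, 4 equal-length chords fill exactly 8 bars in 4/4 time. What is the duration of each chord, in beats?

8 bars × 4 beats/bar = 32 beats total.
32 beats ÷ 4 chords = 8 beats per chord.

8 beats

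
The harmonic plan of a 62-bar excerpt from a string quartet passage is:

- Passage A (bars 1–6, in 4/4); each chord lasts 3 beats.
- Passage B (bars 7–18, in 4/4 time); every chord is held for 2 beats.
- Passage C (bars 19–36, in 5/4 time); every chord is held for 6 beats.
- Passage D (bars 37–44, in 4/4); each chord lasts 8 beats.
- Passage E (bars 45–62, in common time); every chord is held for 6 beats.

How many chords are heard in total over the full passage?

63 chords

A: 6 bars × 4 beats = 24 beats; 3 beats/chord → 8 chords.
B: 12 bars × 4 beats = 48 beats; 2 beats/chord → 24 chords.
C: 18 bars × 5 beats = 90 beats; 6 beats/chord → 15 chords.
D: 8 bars × 4 beats = 32 beats; 8 beats/chord → 4 chords.
E: 18 bars × 4 beats = 72 beats; 6 beats/chord → 12 chords.
Total: 8 + 24 + 15 + 4 + 12 = 63.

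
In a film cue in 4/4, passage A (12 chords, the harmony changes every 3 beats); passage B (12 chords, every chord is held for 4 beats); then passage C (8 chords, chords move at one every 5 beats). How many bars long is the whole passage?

31 bars

A: 12 × 3 = 36 beats = 9 bars.
B: 12 × 4 = 48 beats = 12 bars.
C: 8 × 5 = 40 beats = 10 bars.
Total: 9 + 12 + 10 = 31 bars.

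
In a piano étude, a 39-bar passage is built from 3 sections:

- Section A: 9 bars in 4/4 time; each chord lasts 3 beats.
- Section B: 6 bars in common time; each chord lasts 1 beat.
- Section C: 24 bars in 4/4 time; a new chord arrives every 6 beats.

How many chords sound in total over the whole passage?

A has 36 beats and chords last 3 each, so 12 chords.
B has 24 beats and chords last 1 each, so 24 chords.
C has 96 beats and chords last 6 each, so 16 chords.
Total: 12 + 24 + 16 = 52.

52 chords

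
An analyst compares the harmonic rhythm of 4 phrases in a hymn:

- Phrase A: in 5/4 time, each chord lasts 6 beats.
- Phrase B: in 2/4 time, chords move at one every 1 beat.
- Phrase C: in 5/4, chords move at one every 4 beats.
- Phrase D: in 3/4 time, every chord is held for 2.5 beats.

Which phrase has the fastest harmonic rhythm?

A: 5/6 = 5/6 chords/bar.
B: 2/1 = 2 chords/bar.
C: 5/4 = 1.25 chords/bar.
D: 3/2.5 = 1.2 chords/bar.
Fastest is B at 2 chords/bar.

Phrase B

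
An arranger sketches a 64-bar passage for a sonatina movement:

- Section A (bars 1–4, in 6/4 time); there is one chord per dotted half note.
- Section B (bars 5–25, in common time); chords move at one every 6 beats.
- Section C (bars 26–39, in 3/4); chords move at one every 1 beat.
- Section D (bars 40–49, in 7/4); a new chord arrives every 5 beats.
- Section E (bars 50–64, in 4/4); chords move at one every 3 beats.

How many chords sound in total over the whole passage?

98 chords

A: 4·6 = 24 beats, 24/3 = 8 chords.
B: 21·4 = 84 beats, 84/6 = 14 chords.
C: 14·3 = 42 beats, 42/1 = 42 chords.
D: 10·7 = 70 beats, 70/5 = 14 chords.
E: 15·4 = 60 beats, 60/3 = 20 chords.
Total: 8 + 14 + 42 + 14 + 20 = 98.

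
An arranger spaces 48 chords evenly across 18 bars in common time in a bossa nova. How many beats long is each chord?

18 bars × 4 beats/bar = 72 beats total.
72 beats ÷ 48 chords = 1.5 beats per chord.
(That is a dotted quarter note.)

1.5 beats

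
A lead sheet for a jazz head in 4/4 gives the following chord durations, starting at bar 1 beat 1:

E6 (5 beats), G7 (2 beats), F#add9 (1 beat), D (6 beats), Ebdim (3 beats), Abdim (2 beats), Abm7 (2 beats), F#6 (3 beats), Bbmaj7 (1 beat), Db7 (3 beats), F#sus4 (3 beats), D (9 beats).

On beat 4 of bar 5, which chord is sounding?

Beat 4 of bar 5 is beat (5−1)×4 + 4 = 20 overall.
Running totals: E6 ends at 5, G7 ends at 7, F#add9 ends at 8, D ends at 14, Ebdim ends at 17, Abdim ends at 19, Abm7 ends at 21.
Beat 20 falls within Abm7.

Abm7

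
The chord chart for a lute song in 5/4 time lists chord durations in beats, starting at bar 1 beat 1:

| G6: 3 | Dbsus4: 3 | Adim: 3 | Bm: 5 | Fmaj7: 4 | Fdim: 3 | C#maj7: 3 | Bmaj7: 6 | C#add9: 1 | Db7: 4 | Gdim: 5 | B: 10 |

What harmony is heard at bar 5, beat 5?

Beat 5 of bar 5 is beat (5−1)×5 + 5 = 25 overall.
Running totals: G6 ends at 3, Dbsus4 ends at 6, Adim ends at 9, Bm ends at 14, Fmaj7 ends at 18, Fdim ends at 21, C#maj7 ends at 24, Bmaj7 ends at 30.
Beat 25 falls within Bmaj7.

Bmaj7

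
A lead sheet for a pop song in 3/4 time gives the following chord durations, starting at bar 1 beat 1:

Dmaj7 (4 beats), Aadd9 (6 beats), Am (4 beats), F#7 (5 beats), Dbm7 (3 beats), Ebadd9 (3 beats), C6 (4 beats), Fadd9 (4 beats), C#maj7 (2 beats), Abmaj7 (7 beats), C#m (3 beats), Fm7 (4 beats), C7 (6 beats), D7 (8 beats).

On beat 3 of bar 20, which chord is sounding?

D7

Beat 3 of bar 20 is beat (20−1)×3 + 3 = 60 overall.
Running totals: Dmaj7 ends at 4, Aadd9 ends at 10, Am ends at 14, F#7 ends at 19, Dbm7 ends at 22, Ebadd9 ends at 25, C6 ends at 29, Fadd9 ends at 33, C#maj7 ends at 35, Abmaj7 ends at 42, C#m ends at 45, Fm7 ends at 49, C7 ends at 55, D7 ends at 63.
Beat 60 falls within D7.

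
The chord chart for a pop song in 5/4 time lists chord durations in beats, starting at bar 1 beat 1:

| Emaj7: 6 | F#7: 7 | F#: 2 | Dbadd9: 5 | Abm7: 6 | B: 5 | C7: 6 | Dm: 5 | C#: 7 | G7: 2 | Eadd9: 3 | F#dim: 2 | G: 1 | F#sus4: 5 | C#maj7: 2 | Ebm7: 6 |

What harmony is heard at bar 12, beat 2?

G

Beat 2 of bar 12 is beat (12−1)×5 + 2 = 57 overall.
Running totals: Emaj7 ends at 6, F#7 ends at 13, F# ends at 15, Dbadd9 ends at 20, Abm7 ends at 26, B ends at 31, C7 ends at 37, Dm ends at 42, C# ends at 49, G7 ends at 51, Eadd9 ends at 54, F#dim ends at 56, G ends at 57.
Beat 57 falls within G.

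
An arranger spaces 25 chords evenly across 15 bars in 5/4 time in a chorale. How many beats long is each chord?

3 beats

15 bars × 5 beats/bar = 75 beats total.
75 beats ÷ 25 chords = 3 beats per chord.
(That is a dotted half note.)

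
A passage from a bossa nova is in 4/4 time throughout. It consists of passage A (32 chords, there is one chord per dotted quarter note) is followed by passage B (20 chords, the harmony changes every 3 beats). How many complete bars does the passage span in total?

27 bars

A: 32 × 1.5 = 48 beats = 12 bars.
B: 20 × 3 = 60 beats = 15 bars.
Total: 12 + 15 = 27 bars.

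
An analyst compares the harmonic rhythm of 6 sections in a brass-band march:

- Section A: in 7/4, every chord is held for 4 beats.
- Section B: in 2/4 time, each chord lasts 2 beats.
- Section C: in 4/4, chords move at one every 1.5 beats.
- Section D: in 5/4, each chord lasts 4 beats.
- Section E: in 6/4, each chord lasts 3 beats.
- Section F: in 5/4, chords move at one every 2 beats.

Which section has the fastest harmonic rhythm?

A: 7/4 = 1.75 chords/bar.
B: 2/2 = 1 chord/bar.
C: 4/1.5 = 8/3 chords/bar.
D: 5/4 = 1.25 chords/bar.
E: 6/3 = 2 chords/bar.
F: 5/2 = 2.5 chords/bar.
Fastest is C at 8/3 chords/bar.

Section C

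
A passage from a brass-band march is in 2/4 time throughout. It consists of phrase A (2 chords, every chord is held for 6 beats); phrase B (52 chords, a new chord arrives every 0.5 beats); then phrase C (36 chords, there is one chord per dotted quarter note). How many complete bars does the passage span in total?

46 bars

A: 2 × 6 = 12 beats = 6 bars.
B: 52 × 0.5 = 26 beats = 13 bars.
C: 36 × 1.5 = 54 beats = 27 bars.
Total: 6 + 13 + 27 = 46 bars.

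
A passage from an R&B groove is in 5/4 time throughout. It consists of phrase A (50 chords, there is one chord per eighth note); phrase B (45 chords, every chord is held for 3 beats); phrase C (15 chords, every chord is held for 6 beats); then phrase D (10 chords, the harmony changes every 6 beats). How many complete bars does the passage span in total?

62 bars

A: 50 × 0.5 = 25 beats = 5 bars.
B: 45 × 3 = 135 beats = 27 bars.
C: 15 × 6 = 90 beats = 18 bars.
D: 10 × 6 = 60 beats = 12 bars.
Total: 5 + 27 + 18 + 12 = 62 bars.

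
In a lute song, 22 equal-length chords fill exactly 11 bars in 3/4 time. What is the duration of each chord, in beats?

11 bars × 3 beats/bar = 33 beats total.
33 beats ÷ 22 chords = 1.5 beats per chord.
(That is a dotted quarter note.)

1.5 beats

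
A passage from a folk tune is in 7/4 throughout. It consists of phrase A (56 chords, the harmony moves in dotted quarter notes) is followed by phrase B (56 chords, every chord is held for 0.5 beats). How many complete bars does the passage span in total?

A: 56 × 1.5 = 84 beats = 12 bars.
B: 56 × 0.5 = 28 beats = 4 bars.
Total: 12 + 4 = 16 bars.

16 bars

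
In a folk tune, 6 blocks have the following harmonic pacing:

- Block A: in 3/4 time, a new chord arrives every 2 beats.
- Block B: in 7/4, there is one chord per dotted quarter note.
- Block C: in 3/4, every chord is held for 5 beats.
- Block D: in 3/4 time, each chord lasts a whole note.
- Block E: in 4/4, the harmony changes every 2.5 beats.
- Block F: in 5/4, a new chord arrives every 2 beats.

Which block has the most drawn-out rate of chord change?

Block C

A: 3 beats/bar ÷ 2 beats/chord = 1.5 chords/bar.
B: 7 beats/bar ÷ 1.5 beats/chord = 14/3 chords/bar.
C: 3 beats/bar ÷ 5 beats/chord = 0.6 chords/bar.
D: 3 beats/bar ÷ 4 beats/chord = 0.75 chords/bar.
E: 4 beats/bar ÷ 2.5 beats/chord = 1.6 chords/bar.
F: 5 beats/bar ÷ 2 beats/chord = 2.5 chords/bar.
Slowest is C at 0.6 chords/bar.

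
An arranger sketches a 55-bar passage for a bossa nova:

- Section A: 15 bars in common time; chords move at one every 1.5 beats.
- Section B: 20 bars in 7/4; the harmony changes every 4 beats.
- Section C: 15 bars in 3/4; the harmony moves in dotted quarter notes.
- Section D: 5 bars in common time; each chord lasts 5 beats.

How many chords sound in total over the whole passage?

109 chords

A has 60 beats and chords last 1.5 each, so 40 chords.
B has 140 beats and chords last 4 each, so 35 chords.
C has 45 beats and chords last 1.5 each, so 30 chords.
D has 20 beats and chords last 5 each, so 4 chords.
Total: 40 + 35 + 30 + 4 = 109.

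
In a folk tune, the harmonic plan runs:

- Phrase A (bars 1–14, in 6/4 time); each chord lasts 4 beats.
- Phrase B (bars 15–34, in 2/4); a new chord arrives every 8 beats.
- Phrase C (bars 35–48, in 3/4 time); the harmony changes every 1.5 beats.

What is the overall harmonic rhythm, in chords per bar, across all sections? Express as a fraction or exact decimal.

A: 14 × 6 = 84 beats ÷ 4 = 21 chords.
B: 20 × 2 = 40 beats ÷ 8 = 5 chords.
C: 14 × 3 = 42 beats ÷ 1.5 = 28 chords.
Overall: 54 chords over 48 bars → 54/48 = 1.125 chords per bar.

1.125 chords per bar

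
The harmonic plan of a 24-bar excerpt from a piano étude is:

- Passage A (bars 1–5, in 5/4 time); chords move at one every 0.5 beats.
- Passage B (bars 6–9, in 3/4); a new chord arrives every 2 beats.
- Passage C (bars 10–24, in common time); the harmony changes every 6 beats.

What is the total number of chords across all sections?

66 chords

A has 25 beats and chords last 0.5 each, so 50 chords.
B has 12 beats and chords last 2 each, so 6 chords.
C has 60 beats and chords last 6 each, so 10 chords.
Total: 50 + 6 + 10 = 66.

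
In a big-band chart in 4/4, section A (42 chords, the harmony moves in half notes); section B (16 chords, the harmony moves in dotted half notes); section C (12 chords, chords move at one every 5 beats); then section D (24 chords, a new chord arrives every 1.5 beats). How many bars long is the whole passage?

A: 42 × 2 = 84 beats = 21 bars.
B: 16 × 3 = 48 beats = 12 bars.
C: 12 × 5 = 60 beats = 15 bars.
D: 24 × 1.5 = 36 beats = 9 bars.
Total: 21 + 12 + 15 + 9 = 57 bars.

57 bars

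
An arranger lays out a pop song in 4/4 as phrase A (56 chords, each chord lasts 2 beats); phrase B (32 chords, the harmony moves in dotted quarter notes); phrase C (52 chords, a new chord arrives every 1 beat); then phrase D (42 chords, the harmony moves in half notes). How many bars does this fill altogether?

A: 56 × 2 = 112 beats = 28 bars.
B: 32 × 1.5 = 48 beats = 12 bars.
C: 52 × 1 = 52 beats = 13 bars.
D: 42 × 2 = 84 beats = 21 bars.
Total: 28 + 12 + 13 + 21 = 74 bars.

74 bars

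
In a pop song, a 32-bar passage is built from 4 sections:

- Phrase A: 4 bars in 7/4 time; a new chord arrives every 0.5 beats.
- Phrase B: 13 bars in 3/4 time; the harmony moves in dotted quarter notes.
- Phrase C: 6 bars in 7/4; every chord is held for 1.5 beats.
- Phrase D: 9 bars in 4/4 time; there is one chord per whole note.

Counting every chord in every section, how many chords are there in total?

A has 28 beats and chords last 0.5 each, so 56 chords.
B has 39 beats and chords last 1.5 each, so 26 chords.
C has 42 beats and chords last 1.5 each, so 28 chords.
D has 36 beats and chords last 4 each, so 9 chords.
Total: 56 + 26 + 28 + 9 = 119.

119 chords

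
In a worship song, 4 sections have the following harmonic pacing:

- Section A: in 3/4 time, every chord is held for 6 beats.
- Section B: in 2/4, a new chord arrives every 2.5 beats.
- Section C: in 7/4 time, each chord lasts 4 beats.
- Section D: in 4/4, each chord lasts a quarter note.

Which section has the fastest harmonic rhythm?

A: each chord is 6 beats in 3/4, so 0.5 per bar.
B: each chord is 2.5 beats in 2/4, so 0.8 per bar.
C: each chord is 4 beats in 7/4, so 1.75 per bar.
D: each chord is 1 beat in 4/4, so 4 per bar.
Fastest is D at 4 chords/bar.

Section D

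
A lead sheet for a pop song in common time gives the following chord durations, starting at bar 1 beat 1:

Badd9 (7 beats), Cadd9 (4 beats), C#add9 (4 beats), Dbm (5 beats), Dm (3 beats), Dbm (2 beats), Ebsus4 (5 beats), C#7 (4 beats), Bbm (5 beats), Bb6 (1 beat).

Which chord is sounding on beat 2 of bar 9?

Beat 2 of bar 9 is beat (9−1)×4 + 2 = 34 overall.
Running totals: Badd9 ends at 7, Cadd9 ends at 11, C#add9 ends at 15, Dbm ends at 20, Dm ends at 23, Dbm ends at 25, Ebsus4 ends at 30, C#7 ends at 34.
Beat 34 falls within C#7.

C#7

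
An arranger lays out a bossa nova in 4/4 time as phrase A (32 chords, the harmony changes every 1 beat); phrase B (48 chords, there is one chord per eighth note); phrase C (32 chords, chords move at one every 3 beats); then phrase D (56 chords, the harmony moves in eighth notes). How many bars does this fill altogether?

45 bars

A: 32 × 1 = 32 beats = 8 bars.
B: 48 × 0.5 = 24 beats = 6 bars.
C: 32 × 3 = 96 beats = 24 bars.
D: 56 × 0.5 = 28 beats = 7 bars.
Total: 8 + 6 + 24 + 7 = 45 bars.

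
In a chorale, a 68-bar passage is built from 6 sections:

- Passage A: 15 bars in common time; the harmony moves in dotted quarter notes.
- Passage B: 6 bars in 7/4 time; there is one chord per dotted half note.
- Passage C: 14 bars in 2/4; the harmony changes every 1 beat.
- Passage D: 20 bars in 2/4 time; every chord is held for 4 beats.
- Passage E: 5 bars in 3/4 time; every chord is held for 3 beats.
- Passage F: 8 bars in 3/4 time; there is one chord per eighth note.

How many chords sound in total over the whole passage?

A: 15·4 = 60 beats, 60/1.5 = 40 chords.
B: 6·7 = 42 beats, 42/3 = 14 chords.
C: 14·2 = 28 beats, 28/1 = 28 chords.
D: 20·2 = 40 beats, 40/4 = 10 chords.
E: 5·3 = 15 beats, 15/3 = 5 chords.
F: 8·3 = 24 beats, 24/0.5 = 48 chords.
Total: 40 + 14 + 28 + 10 + 5 + 48 = 145.

145 chords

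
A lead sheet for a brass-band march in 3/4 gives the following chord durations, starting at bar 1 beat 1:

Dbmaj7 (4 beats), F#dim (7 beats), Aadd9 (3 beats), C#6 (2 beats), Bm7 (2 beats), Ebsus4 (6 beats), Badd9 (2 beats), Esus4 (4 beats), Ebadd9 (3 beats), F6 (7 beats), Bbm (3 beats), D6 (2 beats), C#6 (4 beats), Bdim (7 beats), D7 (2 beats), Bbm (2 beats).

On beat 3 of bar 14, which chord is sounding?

Bbm

Beat 3 of bar 14 is beat (14−1)×3 + 3 = 42 overall.
Running totals: Dbmaj7 ends at 4, F#dim ends at 11, Aadd9 ends at 14, C#6 ends at 16, Bm7 ends at 18, Ebsus4 ends at 24, Badd9 ends at 26, Esus4 ends at 30, Ebadd9 ends at 33, F6 ends at 40, Bbm ends at 43.
Beat 42 falls within Bbm.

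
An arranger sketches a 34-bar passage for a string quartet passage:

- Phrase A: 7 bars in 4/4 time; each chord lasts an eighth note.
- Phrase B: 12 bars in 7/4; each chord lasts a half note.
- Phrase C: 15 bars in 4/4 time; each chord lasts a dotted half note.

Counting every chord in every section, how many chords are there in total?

118 chords

A: 7 bars × 4 beats = 28 beats; 0.5 beats/chord → 56 chords.
B: 12 bars × 7 beats = 84 beats; 2 beats/chord → 42 chords.
C: 15 bars × 4 beats = 60 beats; 3 beats/chord → 20 chords.
Total: 56 + 42 + 20 = 118.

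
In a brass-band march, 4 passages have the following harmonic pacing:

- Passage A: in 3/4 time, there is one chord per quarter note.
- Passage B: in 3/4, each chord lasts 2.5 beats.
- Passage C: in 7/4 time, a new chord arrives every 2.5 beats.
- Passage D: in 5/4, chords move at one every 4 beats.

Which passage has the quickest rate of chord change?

Passage A

A: each chord is 1 beat in 3/4, so 3 per bar.
B: each chord is 2.5 beats in 3/4, so 1.2 per bar.
C: each chord is 2.5 beats in 7/4, so 2.8 per bar.
D: each chord is 4 beats in 5/4, so 1.25 per bar.
Fastest is A at 3 chords/bar.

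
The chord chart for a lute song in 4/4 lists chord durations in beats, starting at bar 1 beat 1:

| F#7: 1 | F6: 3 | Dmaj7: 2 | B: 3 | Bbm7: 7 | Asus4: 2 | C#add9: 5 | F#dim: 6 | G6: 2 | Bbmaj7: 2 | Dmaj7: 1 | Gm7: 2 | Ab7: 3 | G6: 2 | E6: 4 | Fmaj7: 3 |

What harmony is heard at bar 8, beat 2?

G6

Beat 2 of bar 8 is beat (8−1)×4 + 2 = 30 overall.
Running totals: F#7 ends at 1, F6 ends at 4, Dmaj7 ends at 6, B ends at 9, Bbm7 ends at 16, Asus4 ends at 18, C#add9 ends at 23, F#dim ends at 29, G6 ends at 31.
Beat 30 falls within G6.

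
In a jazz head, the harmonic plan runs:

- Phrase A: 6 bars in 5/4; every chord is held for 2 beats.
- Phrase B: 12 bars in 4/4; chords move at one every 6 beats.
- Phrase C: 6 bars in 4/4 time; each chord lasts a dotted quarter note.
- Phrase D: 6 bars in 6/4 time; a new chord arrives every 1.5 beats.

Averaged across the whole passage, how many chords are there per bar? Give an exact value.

2.1 chords per bar

A: 6 bars of 5 beats is 30 beats; at 2 beats each that's 15 chords.
B: 12 bars of 4 beats is 48 beats; at 6 beats each that's 8 chords.
C: 6 bars of 4 beats is 24 beats; at 1.5 beats each that's 16 chords.
D: 6 bars of 6 beats is 36 beats; at 1.5 beats each that's 24 chords.
Overall: 63 chords over 30 bars → 63/30 = 2.1 chords per bar.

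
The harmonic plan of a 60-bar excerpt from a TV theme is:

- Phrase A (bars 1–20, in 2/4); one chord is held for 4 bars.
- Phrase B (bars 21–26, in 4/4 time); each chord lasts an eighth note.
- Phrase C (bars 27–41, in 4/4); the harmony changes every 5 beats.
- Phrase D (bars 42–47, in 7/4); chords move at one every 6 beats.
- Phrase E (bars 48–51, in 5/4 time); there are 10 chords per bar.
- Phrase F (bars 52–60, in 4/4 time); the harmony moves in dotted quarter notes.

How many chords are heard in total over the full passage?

A has 40 beats and chords last 8 each, so 5 chords.
B has 24 beats and chords last 0.5 each, so 48 chords.
C has 60 beats and chords last 5 each, so 12 chords.
D has 42 beats and chords last 6 each, so 7 chords.
E has 20 beats and chords last 0.5 each, so 40 chords.
F has 36 beats and chords last 1.5 each, so 24 chords.
Total: 5 + 48 + 12 + 7 + 40 + 24 = 136.

136 chords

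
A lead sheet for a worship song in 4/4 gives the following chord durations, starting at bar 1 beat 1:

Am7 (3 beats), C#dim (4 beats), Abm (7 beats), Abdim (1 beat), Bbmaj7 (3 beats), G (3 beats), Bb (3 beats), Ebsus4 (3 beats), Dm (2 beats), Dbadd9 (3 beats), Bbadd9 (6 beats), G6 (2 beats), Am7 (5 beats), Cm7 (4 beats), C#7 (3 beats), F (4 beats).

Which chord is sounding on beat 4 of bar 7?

Dm

Beat 4 of bar 7 is beat (7−1)×4 + 4 = 28 overall.
Running totals: Am7 ends at 3, C#dim ends at 7, Abm ends at 14, Abdim ends at 15, Bbmaj7 ends at 18, G ends at 21, Bb ends at 24, Ebsus4 ends at 27, Dm ends at 29.
Beat 28 falls within Dm.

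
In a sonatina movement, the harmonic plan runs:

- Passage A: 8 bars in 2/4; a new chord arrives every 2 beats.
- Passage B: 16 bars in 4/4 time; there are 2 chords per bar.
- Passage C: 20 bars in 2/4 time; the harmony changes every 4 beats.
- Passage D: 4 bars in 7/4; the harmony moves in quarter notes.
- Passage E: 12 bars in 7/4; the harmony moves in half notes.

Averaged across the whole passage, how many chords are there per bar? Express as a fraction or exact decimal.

A: 8 × 2 = 16 beats ÷ 2 = 8 chords.
B: 16 × 4 = 64 beats ÷ 2 = 32 chords.
C: 20 × 2 = 40 beats ÷ 4 = 10 chords.
D: 4 × 7 = 28 beats ÷ 1 = 28 chords.
E: 12 × 7 = 84 beats ÷ 2 = 42 chords.
Overall: 120 chords over 60 bars → 120/60 = 2 chords per bar.

2 chords per bar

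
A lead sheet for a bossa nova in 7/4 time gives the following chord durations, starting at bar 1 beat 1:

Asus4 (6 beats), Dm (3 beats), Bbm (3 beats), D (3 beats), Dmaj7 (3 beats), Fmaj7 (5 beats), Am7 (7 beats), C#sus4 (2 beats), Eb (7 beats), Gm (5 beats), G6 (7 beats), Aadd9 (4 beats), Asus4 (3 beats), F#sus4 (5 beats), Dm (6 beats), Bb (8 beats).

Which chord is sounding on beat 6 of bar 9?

F#sus4

Beat 6 of bar 9 is beat (9−1)×7 + 6 = 62 overall.
Running totals: Asus4 ends at 6, Dm ends at 9, Bbm ends at 12, D ends at 15, Dmaj7 ends at 18, Fmaj7 ends at 23, Am7 ends at 30, C#sus4 ends at 32, Eb ends at 39, Gm ends at 44, G6 ends at 51, Aadd9 ends at 55, Asus4 ends at 58, F#sus4 ends at 63.
Beat 62 falls within F#sus4.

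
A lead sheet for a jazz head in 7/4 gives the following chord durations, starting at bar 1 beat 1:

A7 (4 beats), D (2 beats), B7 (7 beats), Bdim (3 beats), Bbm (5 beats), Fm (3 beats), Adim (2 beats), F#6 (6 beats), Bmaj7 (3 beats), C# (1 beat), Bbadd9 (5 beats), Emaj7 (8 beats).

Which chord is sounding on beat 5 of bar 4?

Adim

Beat 5 of bar 4 is beat (4−1)×7 + 5 = 26 overall.
Running totals: A7 ends at 4, D ends at 6, B7 ends at 13, Bdim ends at 16, Bbm ends at 21, Fm ends at 24, Adim ends at 26.
Beat 26 falls within Adim.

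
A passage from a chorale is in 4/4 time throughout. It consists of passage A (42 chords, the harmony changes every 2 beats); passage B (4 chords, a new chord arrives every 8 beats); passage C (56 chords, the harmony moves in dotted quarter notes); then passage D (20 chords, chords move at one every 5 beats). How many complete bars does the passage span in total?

75 bars

A: 42 × 2 = 84 beats = 21 bars.
B: 4 × 8 = 32 beats = 8 bars.
C: 56 × 1.5 = 84 beats = 21 bars.
D: 20 × 5 = 100 beats = 25 bars.
Total: 21 + 8 + 21 + 25 = 75 bars.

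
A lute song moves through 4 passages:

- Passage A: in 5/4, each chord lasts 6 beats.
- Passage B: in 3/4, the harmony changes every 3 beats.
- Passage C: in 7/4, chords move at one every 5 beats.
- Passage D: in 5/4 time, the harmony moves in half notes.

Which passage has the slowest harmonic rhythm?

Passage A

A: 5 beats/bar ÷ 6 beats/chord = 5/6 chords/bar.
B: 3 beats/bar ÷ 3 beats/chord = 1 chord/bar.
C: 7 beats/bar ÷ 5 beats/chord = 1.4 chords/bar.
D: 5 beats/bar ÷ 2 beats/chord = 2.5 chords/bar.
Slowest is A at 5/6 chords/bar.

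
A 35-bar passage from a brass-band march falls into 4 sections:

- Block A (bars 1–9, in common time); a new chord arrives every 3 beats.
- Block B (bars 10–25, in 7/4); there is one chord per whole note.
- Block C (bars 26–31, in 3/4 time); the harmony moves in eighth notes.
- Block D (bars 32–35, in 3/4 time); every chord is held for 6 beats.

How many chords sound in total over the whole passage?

A: 9 bars × 4 beats = 36 beats; 3 beats/chord → 12 chords.
B: 16 bars × 7 beats = 112 beats; 4 beats/chord → 28 chords.
C: 6 bars × 3 beats = 18 beats; 0.5 beats/chord → 36 chords.
D: 4 bars × 3 beats = 12 beats; 6 beats/chord → 2 chords.
Total: 12 + 28 + 36 + 2 = 78.

78 chords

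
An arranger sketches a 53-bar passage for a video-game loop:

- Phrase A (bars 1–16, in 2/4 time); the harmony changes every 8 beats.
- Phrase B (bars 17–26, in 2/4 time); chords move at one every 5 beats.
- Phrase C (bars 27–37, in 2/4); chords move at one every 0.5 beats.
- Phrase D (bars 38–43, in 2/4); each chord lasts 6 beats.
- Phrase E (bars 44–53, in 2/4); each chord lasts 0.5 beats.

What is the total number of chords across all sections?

A: 16·2 = 32 beats, 32/8 = 4 chords.
B: 10·2 = 20 beats, 20/5 = 4 chords.
C: 11·2 = 22 beats, 22/0.5 = 44 chords.
D: 6·2 = 12 beats, 12/6 = 2 chords.
E: 10·2 = 20 beats, 20/0.5 = 40 chords.
Total: 4 + 4 + 44 + 2 + 40 = 94.

94 chords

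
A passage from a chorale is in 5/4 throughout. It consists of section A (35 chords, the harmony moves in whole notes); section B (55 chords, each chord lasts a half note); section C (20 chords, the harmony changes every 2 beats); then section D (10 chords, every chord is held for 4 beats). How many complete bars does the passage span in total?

66 bars

A: 35 × 4 = 140 beats = 28 bars.
B: 55 × 2 = 110 beats = 22 bars.
C: 20 × 2 = 40 beats = 8 bars.
D: 10 × 4 = 40 beats = 8 bars.
Total: 28 + 22 + 8 + 8 = 66 bars.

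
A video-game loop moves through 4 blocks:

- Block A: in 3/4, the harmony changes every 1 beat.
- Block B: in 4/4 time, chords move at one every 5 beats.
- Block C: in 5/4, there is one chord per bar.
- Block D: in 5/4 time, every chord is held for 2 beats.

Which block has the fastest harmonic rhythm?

A: each chord is 1 beat in 3/4, so 3 per bar.
B: each chord is 5 beats in 4/4, so 0.8 per bar.
C: each chord is 5 beats in 5/4, so 1 per bar.
D: each chord is 2 beats in 5/4, so 2.5 per bar.
Fastest is A at 3 chords/bar.

Block A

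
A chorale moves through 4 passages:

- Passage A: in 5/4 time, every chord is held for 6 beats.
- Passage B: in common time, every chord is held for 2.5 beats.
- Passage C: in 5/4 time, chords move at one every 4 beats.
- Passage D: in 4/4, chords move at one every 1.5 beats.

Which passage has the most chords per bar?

Passage D

A: each chord is 6 beats in 5/4, so 5/6 per bar.
B: each chord is 2.5 beats in 4/4, so 1.6 per bar.
C: each chord is 4 beats in 5/4, so 1.25 per bar.
D: each chord is 1.5 beats in 4/4, so 8/3 per bar.
Fastest is D at 8/3 chords/bar.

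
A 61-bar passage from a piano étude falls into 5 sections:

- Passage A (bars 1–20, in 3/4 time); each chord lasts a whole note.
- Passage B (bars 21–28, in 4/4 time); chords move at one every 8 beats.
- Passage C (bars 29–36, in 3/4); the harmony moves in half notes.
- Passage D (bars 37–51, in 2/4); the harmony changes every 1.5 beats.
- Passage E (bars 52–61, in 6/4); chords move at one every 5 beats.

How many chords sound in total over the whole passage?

A has 60 beats and chords last 4 each, so 15 chords.
B has 32 beats and chords last 8 each, so 4 chords.
C has 24 beats and chords last 2 each, so 12 chords.
D has 30 beats and chords last 1.5 each, so 20 chords.
E has 60 beats and chords last 5 each, so 12 chords.
Total: 15 + 4 + 12 + 20 + 12 = 63.

63 chords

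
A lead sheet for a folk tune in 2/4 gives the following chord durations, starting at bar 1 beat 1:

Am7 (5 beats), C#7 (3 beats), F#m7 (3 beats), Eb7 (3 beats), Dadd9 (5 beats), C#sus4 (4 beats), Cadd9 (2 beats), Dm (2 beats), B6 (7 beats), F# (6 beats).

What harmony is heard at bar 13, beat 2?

Beat 2 of bar 13 is beat (13−1)×2 + 2 = 26 overall.
Running totals: Am7 ends at 5, C#7 ends at 8, F#m7 ends at 11, Eb7 ends at 14, Dadd9 ends at 19, C#sus4 ends at 23, Cadd9 ends at 25, Dm ends at 27.
Beat 26 falls within Dm.

Dm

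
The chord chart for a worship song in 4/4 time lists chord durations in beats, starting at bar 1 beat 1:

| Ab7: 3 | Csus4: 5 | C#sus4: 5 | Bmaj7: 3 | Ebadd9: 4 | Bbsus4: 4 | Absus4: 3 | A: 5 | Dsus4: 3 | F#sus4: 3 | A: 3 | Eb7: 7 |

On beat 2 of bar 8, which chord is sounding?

Beat 2 of bar 8 is beat (8−1)×4 + 2 = 30 overall.
Running totals: Ab7 ends at 3, Csus4 ends at 8, C#sus4 ends at 13, Bmaj7 ends at 16, Ebadd9 ends at 20, Bbsus4 ends at 24, Absus4 ends at 27, A ends at 32.
Beat 30 falls within A.

A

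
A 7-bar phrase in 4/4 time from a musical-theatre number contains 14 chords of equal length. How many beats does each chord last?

2 beats

7 bars × 4 beats/bar = 28 beats total.
28 beats ÷ 14 chords = 2 beats per chord.
(That is a half note.)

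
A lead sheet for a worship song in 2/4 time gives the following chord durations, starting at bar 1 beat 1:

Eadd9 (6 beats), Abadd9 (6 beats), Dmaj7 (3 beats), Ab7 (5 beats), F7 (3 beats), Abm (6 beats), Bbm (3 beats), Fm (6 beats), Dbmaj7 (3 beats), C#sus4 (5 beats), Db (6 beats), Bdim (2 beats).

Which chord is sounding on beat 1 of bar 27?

Beat 1 of bar 27 is beat (27−1)×2 + 1 = 53 overall.
Running totals: Eadd9 ends at 6, Abadd9 ends at 12, Dmaj7 ends at 15, Ab7 ends at 20, F7 ends at 23, Abm ends at 29, Bbm ends at 32, Fm ends at 38, Dbmaj7 ends at 41, C#sus4 ends at 46, Db ends at 52, Bdim ends at 54.
Beat 53 falls within Bdim.

Bdim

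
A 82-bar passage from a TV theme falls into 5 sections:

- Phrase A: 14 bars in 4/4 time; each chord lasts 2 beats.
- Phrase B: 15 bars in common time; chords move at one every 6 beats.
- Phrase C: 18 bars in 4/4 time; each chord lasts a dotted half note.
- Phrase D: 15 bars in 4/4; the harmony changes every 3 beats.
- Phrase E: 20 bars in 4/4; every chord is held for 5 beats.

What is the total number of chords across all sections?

98 chords

A: 14 bars × 4 beats = 56 beats; 2 beats/chord → 28 chords.
B: 15 bars × 4 beats = 60 beats; 6 beats/chord → 10 chords.
C: 18 bars × 4 beats = 72 beats; 3 beats/chord → 24 chords.
D: 15 bars × 4 beats = 60 beats; 3 beats/chord → 20 chords.
E: 20 bars × 4 beats = 80 beats; 5 beats/chord → 16 chords.
Total: 28 + 10 + 24 + 20 + 16 = 98.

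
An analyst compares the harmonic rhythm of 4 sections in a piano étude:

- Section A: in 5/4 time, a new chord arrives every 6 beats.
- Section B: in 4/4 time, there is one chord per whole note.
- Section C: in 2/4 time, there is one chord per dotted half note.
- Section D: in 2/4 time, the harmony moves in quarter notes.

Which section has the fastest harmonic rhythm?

A: 5 beats/bar ÷ 6 beats/chord = 5/6 chords/bar.
B: 4 beats/bar ÷ 4 beats/chord = 1 chord/bar.
C: 2 beats/bar ÷ 3 beats/chord = 2/3 chords/bar.
D: 2 beats/bar ÷ 1 beat/chord = 2 chords/bar.
Fastest is D at 2 chords/bar.

Section D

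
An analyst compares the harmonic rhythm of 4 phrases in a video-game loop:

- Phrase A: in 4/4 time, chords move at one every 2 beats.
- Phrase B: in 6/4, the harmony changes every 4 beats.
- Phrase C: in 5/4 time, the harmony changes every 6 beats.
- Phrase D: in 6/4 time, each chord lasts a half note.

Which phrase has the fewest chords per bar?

Phrase C

A: 4/2 = 2 chords/bar.
B: 6/4 = 1.5 chords/bar.
C: 5/6 = 5/6 chords/bar.
D: 6/2 = 3 chords/bar.
Slowest is C at 5/6 chords/bar.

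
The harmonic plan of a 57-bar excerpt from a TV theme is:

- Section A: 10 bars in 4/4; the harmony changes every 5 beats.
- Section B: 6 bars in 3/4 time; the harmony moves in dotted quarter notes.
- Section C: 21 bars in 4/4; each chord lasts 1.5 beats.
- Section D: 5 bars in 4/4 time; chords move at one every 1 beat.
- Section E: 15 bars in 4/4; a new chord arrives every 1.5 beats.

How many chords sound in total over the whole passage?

A: 10 bars × 4 beats = 40 beats; 5 beats/chord → 8 chords.
B: 6 bars × 3 beats = 18 beats; 1.5 beats/chord → 12 chords.
C: 21 bars × 4 beats = 84 beats; 1.5 beats/chord → 56 chords.
D: 5 bars × 4 beats = 20 beats; 1 beat/chord → 20 chords.
E: 15 bars × 4 beats = 60 beats; 1.5 beats/chord → 40 chords.
Total: 8 + 12 + 56 + 20 + 40 = 136.

136 chords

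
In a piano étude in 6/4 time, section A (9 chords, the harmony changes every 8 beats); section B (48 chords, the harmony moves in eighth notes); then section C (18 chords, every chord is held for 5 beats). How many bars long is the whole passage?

31 bars

A: 9 × 8 = 72 beats = 12 bars.
B: 48 × 0.5 = 24 beats = 4 bars.
C: 18 × 5 = 90 beats = 15 bars.
Total: 12 + 4 + 15 = 31 bars.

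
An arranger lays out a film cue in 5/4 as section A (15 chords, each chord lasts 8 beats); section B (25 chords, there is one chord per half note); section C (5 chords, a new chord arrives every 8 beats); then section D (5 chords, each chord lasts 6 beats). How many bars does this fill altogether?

48 bars

A: 15 × 8 = 120 beats = 24 bars.
B: 25 × 2 = 50 beats = 10 bars.
C: 5 × 8 = 40 beats = 8 bars.
D: 5 × 6 = 30 beats = 6 bars.
Total: 24 + 10 + 8 + 6 = 48 bars.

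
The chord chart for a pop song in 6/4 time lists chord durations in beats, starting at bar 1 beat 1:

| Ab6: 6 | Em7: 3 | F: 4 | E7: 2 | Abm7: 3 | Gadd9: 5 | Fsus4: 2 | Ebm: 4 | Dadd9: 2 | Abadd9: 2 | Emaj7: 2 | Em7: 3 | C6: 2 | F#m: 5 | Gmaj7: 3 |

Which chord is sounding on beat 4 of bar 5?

Beat 4 of bar 5 is beat (5−1)×6 + 4 = 28 overall.
Running totals: Ab6 ends at 6, Em7 ends at 9, F ends at 13, E7 ends at 15, Abm7 ends at 18, Gadd9 ends at 23, Fsus4 ends at 25, Ebm ends at 29.
Beat 28 falls within Ebm.

Ebm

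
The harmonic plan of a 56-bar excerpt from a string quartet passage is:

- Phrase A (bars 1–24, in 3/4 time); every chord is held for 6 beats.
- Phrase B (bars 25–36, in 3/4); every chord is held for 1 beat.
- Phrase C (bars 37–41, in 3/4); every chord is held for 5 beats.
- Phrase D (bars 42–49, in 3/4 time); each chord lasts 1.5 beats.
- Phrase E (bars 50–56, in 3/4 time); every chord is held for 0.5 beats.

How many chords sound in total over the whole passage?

109 chords

A: 24 bars × 3 beats = 72 beats; 6 beats/chord → 12 chords.
B: 12 bars × 3 beats = 36 beats; 1 beat/chord → 36 chords.
C: 5 bars × 3 beats = 15 beats; 5 beats/chord → 3 chords.
D: 8 bars × 3 beats = 24 beats; 1.5 beats/chord → 16 chords.
E: 7 bars × 3 beats = 21 beats; 0.5 beats/chord → 42 chords.
Total: 12 + 36 + 3 + 16 + 42 = 109.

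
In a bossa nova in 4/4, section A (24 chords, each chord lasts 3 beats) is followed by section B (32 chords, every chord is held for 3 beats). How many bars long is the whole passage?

42 bars

A: 24 × 3 = 72 beats = 18 bars.
B: 32 × 3 = 96 beats = 24 bars.
Total: 18 + 24 = 42 bars.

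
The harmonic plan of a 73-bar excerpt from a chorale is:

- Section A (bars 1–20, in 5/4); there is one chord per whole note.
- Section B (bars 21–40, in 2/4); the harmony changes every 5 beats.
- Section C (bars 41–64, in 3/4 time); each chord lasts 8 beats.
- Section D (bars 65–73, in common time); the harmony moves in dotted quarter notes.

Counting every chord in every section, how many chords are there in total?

A: 20 bars × 5 beats = 100 beats; 4 beats/chord → 25 chords.
B: 20 bars × 2 beats = 40 beats; 5 beats/chord → 8 chords.
C: 24 bars × 3 beats = 72 beats; 8 beats/chord → 9 chords.
D: 9 bars × 4 beats = 36 beats; 1.5 beats/chord → 24 chords.
Total: 25 + 8 + 9 + 24 = 66.

66 chords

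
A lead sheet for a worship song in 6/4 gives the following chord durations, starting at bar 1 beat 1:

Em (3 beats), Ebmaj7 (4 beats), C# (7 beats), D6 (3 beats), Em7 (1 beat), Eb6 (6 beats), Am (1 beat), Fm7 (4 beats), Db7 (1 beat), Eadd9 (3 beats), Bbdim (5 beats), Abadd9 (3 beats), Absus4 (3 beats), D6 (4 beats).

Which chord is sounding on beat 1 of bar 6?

Beat 1 of bar 6 is beat (6−1)×6 + 1 = 31 overall.
Running totals: Em ends at 3, Ebmaj7 ends at 7, C# ends at 14, D6 ends at 17, Em7 ends at 18, Eb6 ends at 24, Am ends at 25, Fm7 ends at 29, Db7 ends at 30, Eadd9 ends at 33.
Beat 31 falls within Eadd9.

Eadd9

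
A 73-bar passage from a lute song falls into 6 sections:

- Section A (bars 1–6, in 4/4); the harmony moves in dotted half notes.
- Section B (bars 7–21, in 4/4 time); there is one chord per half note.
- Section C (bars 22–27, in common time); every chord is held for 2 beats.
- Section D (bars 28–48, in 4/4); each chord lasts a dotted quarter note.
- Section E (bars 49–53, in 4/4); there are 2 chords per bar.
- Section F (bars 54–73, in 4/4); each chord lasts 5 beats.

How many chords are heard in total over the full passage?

A: 6 bars × 4 beats = 24 beats; 3 beats/chord → 8 chords.
B: 15 bars × 4 beats = 60 beats; 2 beats/chord → 30 chords.
C: 6 bars × 4 beats = 24 beats; 2 beats/chord → 12 chords.
D: 21 bars × 4 beats = 84 beats; 1.5 beats/chord → 56 chords.
E: 5 bars × 4 beats = 20 beats; 2 beats/chord → 10 chords.
F: 20 bars × 4 beats = 80 beats; 5 beats/chord → 16 chords.
Total: 8 + 30 + 12 + 56 + 10 + 16 = 132.

132 chords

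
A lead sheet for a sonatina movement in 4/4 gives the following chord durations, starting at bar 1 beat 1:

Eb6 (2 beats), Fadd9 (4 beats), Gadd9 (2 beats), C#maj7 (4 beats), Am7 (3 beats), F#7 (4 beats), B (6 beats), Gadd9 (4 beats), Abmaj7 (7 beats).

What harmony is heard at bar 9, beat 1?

Beat 1 of bar 9 is beat (9−1)×4 + 1 = 33 overall.
Running totals: Eb6 ends at 2, Fadd9 ends at 6, Gadd9 ends at 8, C#maj7 ends at 12, Am7 ends at 15, F#7 ends at 19, B ends at 25, Gadd9 ends at 29, Abmaj7 ends at 36.
Beat 33 falls within Abmaj7.

Abmaj7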